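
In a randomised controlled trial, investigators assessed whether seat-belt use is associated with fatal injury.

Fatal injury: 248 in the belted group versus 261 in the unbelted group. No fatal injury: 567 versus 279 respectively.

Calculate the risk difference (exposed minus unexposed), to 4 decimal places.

From the description: a = 248, b = 567, c = 261, d = 279.
Risk in exposed = 248/815 = 0.304294; risk in unexposed = 261/540 = 0.483333.
Risk difference = 0.304294 − 0.483333 = -0.179039

-0.1790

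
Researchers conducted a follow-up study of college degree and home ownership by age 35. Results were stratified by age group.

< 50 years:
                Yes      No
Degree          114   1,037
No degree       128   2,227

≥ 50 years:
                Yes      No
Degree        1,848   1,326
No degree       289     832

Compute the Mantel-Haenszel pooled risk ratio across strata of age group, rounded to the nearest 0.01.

2.19

RR_MH = Σ(aᵢ·n₀ᵢ/nᵢ) / Σ(cᵢ·n₁ᵢ/nᵢ), with n₁ᵢ = aᵢ+bᵢ (exposed), n₀ᵢ = cᵢ+dᵢ (unexposed), nᵢ = n₁ᵢ+n₀ᵢ.
Stratum 1 (< 50 years): n₁ = 1151, n₀ = 2355, n = 3506; a·n₀/n = 114·2355/3506 = 76.5744; c·n₁/n = 128·1151/3506 = 42.0217
Stratum 2 (≥ 50 years): n₁ = 3174, n₀ = 1121, n = 4295; a·n₀/n = 1848·1121/4295 = 482.3302; c·n₁/n = 289·3174/4295 = 213.5707
RR_MH = (76.5744 + 482.3302) / (42.0217 + 213.5707) = 558.9046 / 255.5923 = 2.18670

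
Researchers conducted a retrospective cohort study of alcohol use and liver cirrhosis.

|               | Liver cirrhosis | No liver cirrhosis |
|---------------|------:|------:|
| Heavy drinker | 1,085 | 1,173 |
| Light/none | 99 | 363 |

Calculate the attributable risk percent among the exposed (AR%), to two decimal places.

Cells: a = 1085, b = 1173, c = 99, d = 363.
Risk in exposed = 1085/2258 = 0.48051; risk in unexposed = 99/462 = 0.21429.
RR = 0.48051/0.21429 = 2.24240
AR% = (RR − 1)/RR × 100 = (2.24240 − 1)/2.24240 × 100 = 55.4049%

55.40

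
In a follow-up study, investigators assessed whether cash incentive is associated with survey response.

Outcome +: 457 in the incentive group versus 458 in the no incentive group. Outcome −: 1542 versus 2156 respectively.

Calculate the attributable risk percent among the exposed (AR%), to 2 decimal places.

23.36

From the description: a = 457, b = 1542, c = 458, d = 2156.
Risk in exposed = 457/1999 = 0.22861; risk in unexposed = 458/2614 = 0.17521.
RR = 0.22861/0.17521 = 1.30480
AR% = (RR − 1)/RR × 100 = (1.30480 − 1)/1.30480 × 100 = 23.3598%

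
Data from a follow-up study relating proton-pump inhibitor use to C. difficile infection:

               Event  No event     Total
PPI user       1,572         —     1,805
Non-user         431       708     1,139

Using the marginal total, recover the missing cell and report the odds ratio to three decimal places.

11.083

The missing cell is in the exposed row: 1805 − 1572 = 233.
So a = 1572, b = 233, c = 431, d = 708.
OR = (a·d)/(b·c) = (1572 × 708) / (233 × 431) = 1112976 / 100423 = 11.08288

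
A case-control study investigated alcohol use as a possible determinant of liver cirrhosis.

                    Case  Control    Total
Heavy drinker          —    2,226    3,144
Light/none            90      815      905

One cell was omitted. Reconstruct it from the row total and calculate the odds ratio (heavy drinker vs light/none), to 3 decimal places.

3.735

The missing cell is in the exposed row: 3144 − 2226 = 918.
So a = 918, b = 2226, c = 90, d = 815.
OR = (a·d)/(b·c) = (918 × 815) / (2226 × 90) = 748170 / 200340 = 3.73450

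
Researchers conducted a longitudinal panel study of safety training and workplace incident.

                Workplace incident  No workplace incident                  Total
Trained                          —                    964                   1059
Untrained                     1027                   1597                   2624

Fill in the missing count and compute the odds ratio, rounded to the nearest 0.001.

The missing cell is in the exposed row: 1059 − 964 = 95.
So a = 95, b = 964, c = 1027, d = 1597.
OR = (a·d)/(b·c) = (95 × 1597) / (964 × 1027) = 151715 / 990028 = 0.15324

0.153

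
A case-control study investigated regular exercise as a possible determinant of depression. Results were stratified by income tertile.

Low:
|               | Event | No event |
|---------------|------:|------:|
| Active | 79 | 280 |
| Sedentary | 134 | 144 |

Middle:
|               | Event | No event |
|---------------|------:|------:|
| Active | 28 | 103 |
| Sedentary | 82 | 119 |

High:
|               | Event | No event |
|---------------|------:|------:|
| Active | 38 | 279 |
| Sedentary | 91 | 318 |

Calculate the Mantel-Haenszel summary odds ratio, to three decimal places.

0.373

OR_MH = Σ(aᵢdᵢ/nᵢ) / Σ(bᵢcᵢ/nᵢ), where nᵢ is the stratum total.
Stratum 1 (Low): n = 637; a·d/n = 79·144/637 = 17.8587; b·c/n = 280·134/637 = 58.9011
Stratum 2 (Middle): n = 332; a·d/n = 28·119/332 = 10.0361; b·c/n = 103·82/332 = 25.4398
Stratum 3 (High): n = 726; a·d/n = 38·318/726 = 16.6446; b·c/n = 279·91/726 = 34.9711
OR_MH = (17.8587 + 10.0361 + 16.6446) / (58.9011 + 25.4398 + 34.9711) = 44.5395 / 119.3119 = 0.37330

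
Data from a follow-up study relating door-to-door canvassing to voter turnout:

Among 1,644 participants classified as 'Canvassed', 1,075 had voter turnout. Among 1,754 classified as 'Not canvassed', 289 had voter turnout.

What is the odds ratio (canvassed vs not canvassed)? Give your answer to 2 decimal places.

From the description: a = 1075, b = 569, c = 289, d = 1465.
OR = (a·d)/(b·c) = (1075 × 1465) / (569 × 289) = 1574875 / 164441 = 9.57714
The odds of voter turnout are about 9.58 times as high in the canvassed group.

9.58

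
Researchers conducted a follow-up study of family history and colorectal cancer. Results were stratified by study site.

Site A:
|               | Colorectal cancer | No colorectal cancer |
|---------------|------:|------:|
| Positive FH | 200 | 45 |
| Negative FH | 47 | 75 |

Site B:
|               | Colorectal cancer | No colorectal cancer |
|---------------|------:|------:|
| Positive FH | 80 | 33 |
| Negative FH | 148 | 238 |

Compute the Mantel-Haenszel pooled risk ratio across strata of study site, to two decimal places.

1.98

RR_MH = Σ(aᵢ·n₀ᵢ/nᵢ) / Σ(cᵢ·n₁ᵢ/nᵢ), with n₁ᵢ = aᵢ+bᵢ (exposed), n₀ᵢ = cᵢ+dᵢ (unexposed), nᵢ = n₁ᵢ+n₀ᵢ.
Stratum 1 (Site A): n₁ = 245, n₀ = 122, n = 367; a·n₀/n = 200·122/367 = 66.4850; c·n₁/n = 47·245/367 = 31.3760
Stratum 2 (Site B): n₁ = 113, n₀ = 386, n = 499; a·n₀/n = 80·386/499 = 61.8838; c·n₁/n = 148·113/499 = 33.5150
RR_MH = (66.4850 + 61.8838) / (31.3760 + 33.5150) = 128.3688 / 64.8911 = 1.97822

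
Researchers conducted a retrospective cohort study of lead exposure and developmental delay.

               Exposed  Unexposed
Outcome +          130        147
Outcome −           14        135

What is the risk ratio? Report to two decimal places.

1.73

Reading the table with exposure as columns: a = 130 (Exposed, case), b = 14 (Exposed, non-case), c = 147 (Unexposed, case), d = 135.
Risk in exposed = 130/144 = 0.90278; risk in unexposed = 147/282 = 0.52128.
RR = 0.90278 / 0.52128 = 1.73186
The risk among the exposed is 1.73 times that among the unexposed.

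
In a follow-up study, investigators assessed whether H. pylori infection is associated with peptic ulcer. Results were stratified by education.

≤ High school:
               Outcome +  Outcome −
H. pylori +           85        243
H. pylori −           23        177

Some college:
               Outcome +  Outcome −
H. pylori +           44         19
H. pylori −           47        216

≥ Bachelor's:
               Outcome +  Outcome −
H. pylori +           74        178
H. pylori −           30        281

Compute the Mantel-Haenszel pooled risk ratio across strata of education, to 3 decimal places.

RR_MH = Σ(aᵢ·n₀ᵢ/nᵢ) / Σ(cᵢ·n₁ᵢ/nᵢ), with n₁ᵢ = aᵢ+bᵢ (exposed), n₀ᵢ = cᵢ+dᵢ (unexposed), nᵢ = n₁ᵢ+n₀ᵢ.
Stratum 1 (≤ High school): n₁ = 328, n₀ = 200, n = 528; a·n₀/n = 85·200/528 = 32.1970; c·n₁/n = 23·328/528 = 14.2879
Stratum 2 (Some college): n₁ = 63, n₀ = 263, n = 326; a·n₀/n = 44·263/326 = 35.4969; c·n₁/n = 47·63/326 = 9.0828
Stratum 3 (≥ Bachelor's): n₁ = 252, n₀ = 311, n = 563; a·n₀/n = 74·311/563 = 40.8774; c·n₁/n = 30·252/563 = 13.4281
RR_MH = (32.1970 + 35.4969 + 40.8774) / (14.2879 + 9.0828 + 13.4281) = 108.5713 / 36.7988 = 2.95041

2.950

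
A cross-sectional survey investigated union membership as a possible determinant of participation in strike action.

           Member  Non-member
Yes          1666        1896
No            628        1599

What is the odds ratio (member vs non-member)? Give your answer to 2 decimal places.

2.24

Reading the table with exposure as columns: a = 1666 (Member, case), b = 628 (Member, non-case), c = 1896 (Non-member, case), d = 1599.
OR = (a·d)/(b·c) = (1666 × 1599) / (628 × 1896) = 2663934 / 1190688 = 2.23731
The odds of participation in strike action are about 2.24 times as high in the member group.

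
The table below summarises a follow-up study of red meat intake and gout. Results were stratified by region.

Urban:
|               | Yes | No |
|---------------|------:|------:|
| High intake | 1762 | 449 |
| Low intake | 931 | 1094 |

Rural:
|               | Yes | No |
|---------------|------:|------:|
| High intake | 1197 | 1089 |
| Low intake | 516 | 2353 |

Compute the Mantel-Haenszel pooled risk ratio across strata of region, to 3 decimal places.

2.110

RR_MH = Σ(aᵢ·n₀ᵢ/nᵢ) / Σ(cᵢ·n₁ᵢ/nᵢ), with n₁ᵢ = aᵢ+bᵢ (exposed), n₀ᵢ = cᵢ+dᵢ (unexposed), nᵢ = n₁ᵢ+n₀ᵢ.
Stratum 1 (Urban): n₁ = 2211, n₀ = 2025, n = 4236; a·n₀/n = 1762·2025/4236 = 842.3159; c·n₁/n = 931·2211/4236 = 485.9398
Stratum 2 (Rural): n₁ = 2286, n₀ = 2869, n = 5155; a·n₀/n = 1197·2869/5155 = 666.1868; c·n₁/n = 516·2286/5155 = 228.8217
RR_MH = (842.3159 + 666.1868) / (485.9398 + 228.8217) = 1508.5027 / 714.7615 = 2.11050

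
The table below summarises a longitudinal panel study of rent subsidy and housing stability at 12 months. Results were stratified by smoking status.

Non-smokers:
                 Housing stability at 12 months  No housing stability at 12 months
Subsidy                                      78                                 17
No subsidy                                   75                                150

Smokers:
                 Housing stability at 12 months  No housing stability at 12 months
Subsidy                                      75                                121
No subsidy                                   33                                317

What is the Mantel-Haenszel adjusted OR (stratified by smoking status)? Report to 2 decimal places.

7.09

OR_MH = Σ(aᵢdᵢ/nᵢ) / Σ(bᵢcᵢ/nᵢ), where nᵢ is the stratum total.
Stratum 1 (Non-smokers): n = 320; a·d/n = 78·150/320 = 36.5625; b·c/n = 17·75/320 = 3.9844
Stratum 2 (Smokers): n = 546; a·d/n = 75·317/546 = 43.5440; b·c/n = 121·33/546 = 7.3132
OR_MH = (36.5625 + 43.5440) / (3.9844 + 7.3132) = 80.1065 / 11.2976 = 7.09060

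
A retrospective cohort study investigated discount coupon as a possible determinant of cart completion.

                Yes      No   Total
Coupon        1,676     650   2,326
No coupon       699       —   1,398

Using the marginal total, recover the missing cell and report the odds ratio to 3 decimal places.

The missing cell is in the unexposed row: 1398 − 699 = 699.
So a = 1676, b = 650, c = 699, d = 699.
OR = (a·d)/(b·c) = (1676 × 699) / (650 × 699) = 1171524 / 454350 = 2.57846

2.578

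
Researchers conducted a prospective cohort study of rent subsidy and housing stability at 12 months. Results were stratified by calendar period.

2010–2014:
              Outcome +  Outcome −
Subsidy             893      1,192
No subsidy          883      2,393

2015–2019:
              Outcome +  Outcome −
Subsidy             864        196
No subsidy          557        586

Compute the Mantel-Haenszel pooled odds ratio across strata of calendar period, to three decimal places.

OR_MH = Σ(aᵢdᵢ/nᵢ) / Σ(bᵢcᵢ/nᵢ), where nᵢ is the stratum total.
Stratum 1 (2010–2014): n = 5361; a·d/n = 893·2393/5361 = 398.6101; b·c/n = 1192·883/5361 = 196.3320
Stratum 2 (2015–2019): n = 2203; a·d/n = 864·586/2203 = 229.8248; b·c/n = 196·557/2203 = 49.5561
OR_MH = (398.6101 + 229.8248) / (196.3320 + 49.5561) = 628.4349 / 245.8881 = 2.55578

2.556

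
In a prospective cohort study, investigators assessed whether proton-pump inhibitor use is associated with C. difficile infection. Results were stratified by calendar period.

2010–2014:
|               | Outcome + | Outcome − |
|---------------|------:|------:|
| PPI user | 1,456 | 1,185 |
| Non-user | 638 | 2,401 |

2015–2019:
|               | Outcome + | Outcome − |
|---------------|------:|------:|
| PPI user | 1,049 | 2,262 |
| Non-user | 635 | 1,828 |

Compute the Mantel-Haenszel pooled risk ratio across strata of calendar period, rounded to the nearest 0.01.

RR_MH = Σ(aᵢ·n₀ᵢ/nᵢ) / Σ(cᵢ·n₁ᵢ/nᵢ), with n₁ᵢ = aᵢ+bᵢ (exposed), n₀ᵢ = cᵢ+dᵢ (unexposed), nᵢ = n₁ᵢ+n₀ᵢ.
Stratum 1 (2010–2014): n₁ = 2641, n₀ = 3039, n = 5680; a·n₀/n = 1456·3039/5680 = 779.0113; c·n₁/n = 638·2641/5680 = 296.6475
Stratum 2 (2015–2019): n₁ = 3311, n₀ = 2463, n = 5774; a·n₀/n = 1049·2463/5774 = 447.4692; c·n₁/n = 635·3311/5774 = 364.1297
RR_MH = (779.0113 + 447.4692) / (296.6475 + 364.1297) = 1226.4804 / 660.7773 = 1.85612

1.86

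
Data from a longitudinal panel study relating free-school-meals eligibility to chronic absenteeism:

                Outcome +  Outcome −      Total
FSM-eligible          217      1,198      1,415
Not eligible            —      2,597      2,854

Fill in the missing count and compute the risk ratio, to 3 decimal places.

1.703

The missing cell is in the unexposed row: 2854 − 2597 = 257.
So a = 217, b = 1198, c = 257, d = 2597.
RR = [a/(a+b)] / [c/(c+d)] = (217/1415) / (257/2854) = 0.15336/0.09005 = 1.70304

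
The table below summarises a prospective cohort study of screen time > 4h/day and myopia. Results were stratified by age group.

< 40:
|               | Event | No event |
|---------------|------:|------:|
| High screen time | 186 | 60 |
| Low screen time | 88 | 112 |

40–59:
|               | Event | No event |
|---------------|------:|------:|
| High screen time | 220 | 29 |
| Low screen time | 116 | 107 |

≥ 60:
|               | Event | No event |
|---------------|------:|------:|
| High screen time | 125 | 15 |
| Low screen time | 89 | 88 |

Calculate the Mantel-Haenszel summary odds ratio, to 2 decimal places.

OR_MH = Σ(aᵢdᵢ/nᵢ) / Σ(bᵢcᵢ/nᵢ), where nᵢ is the stratum total.
Stratum 1 (< 40): n = 446; a·d/n = 186·112/446 = 46.7085; b·c/n = 60·88/446 = 11.8386
Stratum 2 (40–59): n = 472; a·d/n = 220·107/472 = 49.8729; b·c/n = 29·116/472 = 7.1271
Stratum 3 (≥ 60): n = 317; a·d/n = 125·88/317 = 34.7003; b·c/n = 15·89/317 = 4.2114
OR_MH = (46.7085 + 49.8729 + 34.7003) / (11.8386 + 7.1271 + 4.2114) = 131.2817 / 23.1770 = 5.66430

5.66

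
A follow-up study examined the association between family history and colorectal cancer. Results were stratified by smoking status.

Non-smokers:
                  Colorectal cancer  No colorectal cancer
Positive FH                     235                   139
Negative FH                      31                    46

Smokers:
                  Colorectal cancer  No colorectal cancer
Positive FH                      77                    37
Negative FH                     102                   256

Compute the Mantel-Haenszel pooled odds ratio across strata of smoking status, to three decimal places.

3.745

OR_MH = Σ(aᵢdᵢ/nᵢ) / Σ(bᵢcᵢ/nᵢ), where nᵢ is the stratum total.
Stratum 1 (Non-smokers): n = 451; a·d/n = 235·46/451 = 23.9690; b·c/n = 139·31/451 = 9.5543
Stratum 2 (Smokers): n = 472; a·d/n = 77·256/472 = 41.7627; b·c/n = 37·102/472 = 7.9958
OR_MH = (23.9690 + 41.7627) / (9.5543 + 7.9958) = 65.7317 / 17.5501 = 3.74538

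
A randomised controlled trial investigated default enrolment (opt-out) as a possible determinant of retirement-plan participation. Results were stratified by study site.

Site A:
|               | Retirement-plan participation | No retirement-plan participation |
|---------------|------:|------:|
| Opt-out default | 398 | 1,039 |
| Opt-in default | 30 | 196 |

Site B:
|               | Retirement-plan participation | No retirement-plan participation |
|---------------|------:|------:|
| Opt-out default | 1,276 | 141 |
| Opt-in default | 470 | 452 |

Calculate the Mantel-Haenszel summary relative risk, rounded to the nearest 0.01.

RR_MH = Σ(aᵢ·n₀ᵢ/nᵢ) / Σ(cᵢ·n₁ᵢ/nᵢ), with n₁ᵢ = aᵢ+bᵢ (exposed), n₀ᵢ = cᵢ+dᵢ (unexposed), nᵢ = n₁ᵢ+n₀ᵢ.
Stratum 1 (Site A): n₁ = 1437, n₀ = 226, n = 1663; a·n₀/n = 398·226/1663 = 54.0878; c·n₁/n = 30·1437/1663 = 25.9230
Stratum 2 (Site B): n₁ = 1417, n₀ = 922, n = 2339; a·n₀/n = 1276·922/2339 = 502.9808; c·n₁/n = 470·1417/2339 = 284.7328
RR_MH = (54.0878 + 502.9808) / (25.9230 + 284.7328) = 557.0686 / 310.6558 = 1.79320

1.79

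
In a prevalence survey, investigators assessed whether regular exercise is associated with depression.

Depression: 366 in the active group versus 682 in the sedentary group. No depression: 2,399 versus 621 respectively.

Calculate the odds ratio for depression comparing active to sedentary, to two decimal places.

From the description: a = 366, b = 2399, c = 682, d = 621.
OR = (a·d)/(b·c) = (366 × 621) / (2399 × 682) = 227286 / 1636118 = 0.13892
Exposure is associated with lower odds of depression (OR = 0.14 < 1).

0.14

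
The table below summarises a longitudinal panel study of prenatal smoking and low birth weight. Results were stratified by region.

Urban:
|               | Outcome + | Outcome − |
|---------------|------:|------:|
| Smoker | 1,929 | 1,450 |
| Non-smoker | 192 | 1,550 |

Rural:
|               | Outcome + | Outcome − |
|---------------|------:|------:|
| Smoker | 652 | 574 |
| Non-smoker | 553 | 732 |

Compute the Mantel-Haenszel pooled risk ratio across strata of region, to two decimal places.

2.50

RR_MH = Σ(aᵢ·n₀ᵢ/nᵢ) / Σ(cᵢ·n₁ᵢ/nᵢ), with n₁ᵢ = aᵢ+bᵢ (exposed), n₀ᵢ = cᵢ+dᵢ (unexposed), nᵢ = n₁ᵢ+n₀ᵢ.
Stratum 1 (Urban): n₁ = 3379, n₀ = 1742, n = 5121; a·n₀/n = 1929·1742/5121 = 656.1839; c·n₁/n = 192·3379/5121 = 126.6878
Stratum 2 (Rural): n₁ = 1226, n₀ = 1285, n = 2511; a·n₀/n = 652·1285/2511 = 333.6599; c·n₁/n = 553·1226/2511 = 270.0032
RR_MH = (656.1839 + 333.6599) / (126.6878 + 270.0032) = 989.8438 / 396.6909 = 2.49525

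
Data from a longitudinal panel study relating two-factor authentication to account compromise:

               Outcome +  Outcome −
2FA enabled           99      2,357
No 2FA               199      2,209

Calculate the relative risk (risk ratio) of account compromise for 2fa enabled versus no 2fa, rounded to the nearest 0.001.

Cells: a = 99, b = 2357, c = 199, d = 2209.
Risk in exposed = 99/2456 = 0.04031; risk in unexposed = 199/2408 = 0.08264.
RR = 0.04031 / 0.08264 = 0.48776
The risk is 51% lower among the exposed than among the unexposed.

0.488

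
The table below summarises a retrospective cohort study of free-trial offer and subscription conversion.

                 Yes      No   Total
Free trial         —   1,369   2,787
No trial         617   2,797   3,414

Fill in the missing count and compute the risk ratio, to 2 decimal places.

2.82

The missing cell is in the exposed row: 2787 − 1369 = 1418.
So a = 1418, b = 1369, c = 617, d = 2797.
RR = [a/(a+b)] / [c/(c+d)] = (1418/2787) / (617/3414) = 0.50879/0.18073 = 2.81525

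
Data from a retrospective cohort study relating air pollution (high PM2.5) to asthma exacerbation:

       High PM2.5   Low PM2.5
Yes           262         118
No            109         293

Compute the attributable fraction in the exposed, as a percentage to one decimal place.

59.3

Reading the table with exposure as columns: a = 262 (High PM2.5, case), b = 109 (High PM2.5, non-case), c = 118 (Low PM2.5, case), d = 293.
Risk in exposed = 262/371 = 0.70620; risk in unexposed = 118/411 = 0.28710.
RR = 0.70620/0.28710 = 2.45973
AR% = (RR − 1)/RR × 100 = (2.45973 − 1)/2.45973 × 100 = 59.3451%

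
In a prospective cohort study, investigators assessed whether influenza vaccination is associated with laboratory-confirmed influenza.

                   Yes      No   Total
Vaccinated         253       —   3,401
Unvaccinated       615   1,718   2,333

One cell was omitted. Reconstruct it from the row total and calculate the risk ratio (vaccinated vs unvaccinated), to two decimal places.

The missing cell is in the exposed row: 3401 − 253 = 3148.
So a = 253, b = 3148, c = 615, d = 1718.
RR = [a/(a+b)] / [c/(c+d)] = (253/3401) / (615/2333) = 0.07439/0.26361 = 0.28220

0.28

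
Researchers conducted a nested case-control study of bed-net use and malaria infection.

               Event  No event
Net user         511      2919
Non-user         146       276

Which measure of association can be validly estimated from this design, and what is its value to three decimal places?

Cells: a = 511, b = 2919, c = 146, d = 276.
This is a nested case-control study: participants were sampled on outcome status, so risks in the source population cannot be estimated directly — relative risk is not valid here. The odds ratio is the appropriate measure.
OR = (a·d)/(b·c) = (511 × 276) / (2919 × 146) = 141036 / 426174 = 0.33094

0.331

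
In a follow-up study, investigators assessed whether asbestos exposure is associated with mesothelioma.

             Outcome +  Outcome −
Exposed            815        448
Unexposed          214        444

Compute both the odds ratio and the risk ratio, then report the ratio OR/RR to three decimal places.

Cells: a = 815, b = 448, c = 214, d = 444.
OR = (815·444)/(448·214) = 361860/95872 = 3.77441
Risk in exposed = 815/1263 = 0.64529; risk in unexposed = 214/658 = 0.32523; RR = 1.98411
OR/RR = 3.77441 / 1.98411 = 1.90231
The outcome is not rare, so the OR lies further from 1 than the RR.

1.902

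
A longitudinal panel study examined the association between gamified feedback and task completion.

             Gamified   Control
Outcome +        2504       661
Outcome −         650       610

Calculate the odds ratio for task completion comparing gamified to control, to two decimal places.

Reading the table with exposure as columns: a = 2504 (Gamified, case), b = 650 (Gamified, non-case), c = 661 (Control, case), d = 610.
OR = (a·d)/(b·c) = (2504 × 610) / (650 × 661) = 1527440 / 429650 = 3.55508
The odds of task completion are about 3.56 times as high in the gamified group.

3.56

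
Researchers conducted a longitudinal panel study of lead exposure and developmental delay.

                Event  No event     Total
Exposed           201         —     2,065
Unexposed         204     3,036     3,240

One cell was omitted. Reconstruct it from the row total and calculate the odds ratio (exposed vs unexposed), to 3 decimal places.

1.605

The missing cell is in the exposed row: 2065 − 201 = 1864.
So a = 201, b = 1864, c = 204, d = 3036.
OR = (a·d)/(b·c) = (201 × 3036) / (1864 × 204) = 610236 / 380256 = 1.60480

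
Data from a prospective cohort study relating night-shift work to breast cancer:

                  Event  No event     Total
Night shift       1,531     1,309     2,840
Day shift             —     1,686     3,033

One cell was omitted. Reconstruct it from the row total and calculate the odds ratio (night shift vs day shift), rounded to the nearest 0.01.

The missing cell is in the unexposed row: 3033 − 1686 = 1347.
So a = 1531, b = 1309, c = 1347, d = 1686.
OR = (a·d)/(b·c) = (1531 × 1686) / (1309 × 1347) = 2581266 / 1763223 = 1.46395

1.46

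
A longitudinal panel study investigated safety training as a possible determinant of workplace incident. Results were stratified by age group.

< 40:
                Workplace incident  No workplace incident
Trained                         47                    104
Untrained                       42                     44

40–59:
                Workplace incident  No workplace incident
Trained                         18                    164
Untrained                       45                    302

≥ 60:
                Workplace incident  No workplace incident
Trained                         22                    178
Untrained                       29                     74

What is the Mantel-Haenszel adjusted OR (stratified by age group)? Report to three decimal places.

0.493

OR_MH = Σ(aᵢdᵢ/nᵢ) / Σ(bᵢcᵢ/nᵢ), where nᵢ is the stratum total.
Stratum 1 (< 40): n = 237; a·d/n = 47·44/237 = 8.7257; b·c/n = 104·42/237 = 18.4304
Stratum 2 (40–59): n = 529; a·d/n = 18·302/529 = 10.2760; b·c/n = 164·45/529 = 13.9509
Stratum 3 (≥ 60): n = 303; a·d/n = 22·74/303 = 5.3729; b·c/n = 178·29/303 = 17.0363
OR_MH = (8.7257 + 10.2760 + 5.3729) / (18.4304 + 13.9509 + 17.0363) = 24.3747 / 49.4175 = 0.49324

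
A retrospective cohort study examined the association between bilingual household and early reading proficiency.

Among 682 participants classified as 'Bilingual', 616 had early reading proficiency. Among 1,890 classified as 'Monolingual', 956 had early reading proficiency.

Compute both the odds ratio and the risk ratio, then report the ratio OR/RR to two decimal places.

5.11

From the description: a = 616, b = 66, c = 956, d = 934.
OR = (616·934)/(66·956) = 575344/63096 = 9.11855
Risk in exposed = 616/682 = 0.90323; risk in unexposed = 956/1890 = 0.50582; RR = 1.78567
OR/RR = 9.11855 / 1.78567 = 5.10653
The outcome is not rare, so the OR lies further from 1 than the RR.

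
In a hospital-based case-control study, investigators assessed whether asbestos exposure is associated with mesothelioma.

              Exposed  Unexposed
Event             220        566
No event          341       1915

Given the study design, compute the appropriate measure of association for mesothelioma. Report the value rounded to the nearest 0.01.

2.18

Reading the table with exposure as columns: a = 220 (Exposed, case), b = 341 (Exposed, non-case), c = 566 (Unexposed, case), d = 1915.
This is a hospital-based case-control study: participants were sampled on outcome status, so risks in the source population cannot be estimated directly — relative risk is not valid here. The odds ratio is the appropriate measure.
OR = (a·d)/(b·c) = (220 × 1915) / (341 × 566) = 421300 / 193006 = 2.18283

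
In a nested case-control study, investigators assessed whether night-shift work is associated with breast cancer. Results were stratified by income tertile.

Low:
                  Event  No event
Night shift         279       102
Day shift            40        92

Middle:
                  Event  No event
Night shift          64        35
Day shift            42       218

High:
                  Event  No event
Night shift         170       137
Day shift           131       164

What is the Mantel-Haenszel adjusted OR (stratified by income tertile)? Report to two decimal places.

OR_MH = Σ(aᵢdᵢ/nᵢ) / Σ(bᵢcᵢ/nᵢ), where nᵢ is the stratum total.
Stratum 1 (Low): n = 513; a·d/n = 279·92/513 = 50.0351; b·c/n = 102·40/513 = 7.9532
Stratum 2 (Middle): n = 359; a·d/n = 64·218/359 = 38.8635; b·c/n = 35·42/359 = 4.0947
Stratum 3 (High): n = 602; a·d/n = 170·164/602 = 46.3123; b·c/n = 137·131/602 = 29.8123
OR_MH = (50.0351 + 38.8635 + 46.3123) / (7.9532 + 4.0947 + 29.8123) = 135.2109 / 41.8602 = 3.23006

3.23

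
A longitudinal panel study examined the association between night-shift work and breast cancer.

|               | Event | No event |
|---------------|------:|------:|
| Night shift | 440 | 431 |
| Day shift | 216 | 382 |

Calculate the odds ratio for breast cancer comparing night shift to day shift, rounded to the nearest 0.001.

1.805

Cells: a = 440, b = 431, c = 216, d = 382.
OR = (a·d)/(b·c) = (440 × 382) / (431 × 216) = 168080 / 93096 = 1.80545
The odds of breast cancer are about 1.81 times as high in the night shift group.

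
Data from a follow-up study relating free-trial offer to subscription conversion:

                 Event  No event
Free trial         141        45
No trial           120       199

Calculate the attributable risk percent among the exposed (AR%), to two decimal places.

Cells: a = 141, b = 45, c = 120, d = 199.
Risk in exposed = 141/186 = 0.75806; risk in unexposed = 120/319 = 0.37618.
RR = 0.75806/0.37618 = 2.01519
AR% = (RR − 1)/RR × 100 = (2.01519 − 1)/2.01519 × 100 = 50.3768%

50.38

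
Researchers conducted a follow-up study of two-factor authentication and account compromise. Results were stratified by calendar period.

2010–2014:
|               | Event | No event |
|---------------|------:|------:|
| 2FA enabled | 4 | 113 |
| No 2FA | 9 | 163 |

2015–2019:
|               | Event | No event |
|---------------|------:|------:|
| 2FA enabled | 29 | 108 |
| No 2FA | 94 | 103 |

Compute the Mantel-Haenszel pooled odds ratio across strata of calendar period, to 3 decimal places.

OR_MH = Σ(aᵢdᵢ/nᵢ) / Σ(bᵢcᵢ/nᵢ), where nᵢ is the stratum total.
Stratum 1 (2010–2014): n = 289; a·d/n = 4·163/289 = 2.2561; b·c/n = 113·9/289 = 3.5190
Stratum 2 (2015–2019): n = 334; a·d/n = 29·103/334 = 8.9431; b·c/n = 108·94/334 = 30.3952
OR_MH = (2.2561 + 8.9431) / (3.5190 + 30.3952) = 11.1992 / 33.9142 = 0.33022

0.330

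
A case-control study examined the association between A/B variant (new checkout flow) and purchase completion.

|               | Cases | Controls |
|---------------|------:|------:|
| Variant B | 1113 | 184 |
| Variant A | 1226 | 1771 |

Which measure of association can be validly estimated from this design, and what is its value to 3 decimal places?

8.738

Cells: a = 1113, b = 184, c = 1226, d = 1771.
This is a case-control study: participants were sampled on outcome status, so risks in the source population cannot be estimated directly — relative risk is not valid here. The odds ratio is the appropriate measure.
OR = (a·d)/(b·c) = (1113 × 1771) / (184 × 1226) = 1971123 / 225584 = 8.73787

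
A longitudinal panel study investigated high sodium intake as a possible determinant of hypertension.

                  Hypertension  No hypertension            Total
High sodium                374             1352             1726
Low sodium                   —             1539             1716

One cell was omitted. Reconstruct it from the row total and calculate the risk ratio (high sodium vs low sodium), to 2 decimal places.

The missing cell is in the unexposed row: 1716 − 1539 = 177.
So a = 374, b = 1352, c = 177, d = 1539.
RR = [a/(a+b)] / [c/(c+d)] = (374/1726) / (177/1716) = 0.21669/0.10315 = 2.10075

2.10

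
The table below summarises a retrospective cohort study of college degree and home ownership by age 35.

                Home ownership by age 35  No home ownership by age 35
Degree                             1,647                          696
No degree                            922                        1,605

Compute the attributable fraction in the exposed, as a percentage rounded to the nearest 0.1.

Cells: a = 1647, b = 696, c = 922, d = 1605.
Risk in exposed = 1647/2343 = 0.70294; risk in unexposed = 922/2527 = 0.36486.
RR = 0.70294/0.36486 = 1.92662
AR% = (RR − 1)/RR × 100 = (1.92662 − 1)/1.92662 × 100 = 48.0956%

48.1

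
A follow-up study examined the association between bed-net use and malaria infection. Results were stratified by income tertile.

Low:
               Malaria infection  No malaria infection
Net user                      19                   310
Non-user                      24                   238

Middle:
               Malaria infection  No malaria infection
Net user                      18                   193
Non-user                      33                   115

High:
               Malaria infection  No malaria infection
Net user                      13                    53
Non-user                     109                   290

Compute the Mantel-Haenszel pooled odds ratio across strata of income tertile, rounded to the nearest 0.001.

0.503

OR_MH = Σ(aᵢdᵢ/nᵢ) / Σ(bᵢcᵢ/nᵢ), where nᵢ is the stratum total.
Stratum 1 (Low): n = 591; a·d/n = 19·238/591 = 7.6514; b·c/n = 310·24/591 = 12.5888
Stratum 2 (Middle): n = 359; a·d/n = 18·115/359 = 5.7660; b·c/n = 193·33/359 = 17.7409
Stratum 3 (High): n = 465; a·d/n = 13·290/465 = 8.1075; b·c/n = 53·109/465 = 12.4237
OR_MH = (7.6514 + 5.7660 + 8.1075) / (12.5888 + 17.7409 + 12.4237) = 21.5250 / 42.7534 = 0.50347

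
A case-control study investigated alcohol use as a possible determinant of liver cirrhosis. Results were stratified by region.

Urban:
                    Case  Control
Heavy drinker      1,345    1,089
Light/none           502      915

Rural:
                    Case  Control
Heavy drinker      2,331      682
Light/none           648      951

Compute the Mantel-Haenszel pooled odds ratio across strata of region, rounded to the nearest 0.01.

OR_MH = Σ(aᵢdᵢ/nᵢ) / Σ(bᵢcᵢ/nᵢ), where nᵢ is the stratum total.
Stratum 1 (Urban): n = 3851; a·d/n = 1345·915/3851 = 319.5728; b·c/n = 1089·502/3851 = 141.9574
Stratum 2 (Rural): n = 4612; a·d/n = 2331·951/4612 = 480.6550; b·c/n = 682·648/4612 = 95.8231
OR_MH = (319.5728 + 480.6550) / (141.9574 + 95.8231) = 800.2279 / 237.7805 = 3.36541

3.37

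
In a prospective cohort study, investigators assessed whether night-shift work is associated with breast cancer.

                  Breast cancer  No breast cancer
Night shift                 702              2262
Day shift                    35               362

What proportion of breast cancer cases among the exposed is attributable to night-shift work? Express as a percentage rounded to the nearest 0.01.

62.78

Cells: a = 702, b = 2262, c = 35, d = 362.
Risk in exposed = 702/2964 = 0.23684; risk in unexposed = 35/397 = 0.08816.
RR = 0.23684/0.08816 = 2.68647
AR% = (RR − 1)/RR × 100 = (2.68647 − 1)/2.68647 × 100 = 62.7764%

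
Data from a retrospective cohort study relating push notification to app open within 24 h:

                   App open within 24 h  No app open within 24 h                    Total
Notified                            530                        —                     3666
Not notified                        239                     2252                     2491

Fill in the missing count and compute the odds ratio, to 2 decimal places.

The missing cell is in the exposed row: 3666 − 530 = 3136.
So a = 530, b = 3136, c = 239, d = 2252.
OR = (a·d)/(b·c) = (530 × 2252) / (3136 × 239) = 1193560 / 749504 = 1.59247

1.59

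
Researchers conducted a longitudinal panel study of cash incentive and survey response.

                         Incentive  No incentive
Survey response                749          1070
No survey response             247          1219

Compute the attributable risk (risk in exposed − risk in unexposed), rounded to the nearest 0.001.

0.285

Reading the table with exposure as columns: a = 749 (Incentive, case), b = 247 (Incentive, non-case), c = 1070 (No incentive, case), d = 1219.
Risk in exposed = 749/996 = 0.752008; risk in unexposed = 1070/2289 = 0.467453.
Risk difference = 0.752008 − 0.467453 = 0.284555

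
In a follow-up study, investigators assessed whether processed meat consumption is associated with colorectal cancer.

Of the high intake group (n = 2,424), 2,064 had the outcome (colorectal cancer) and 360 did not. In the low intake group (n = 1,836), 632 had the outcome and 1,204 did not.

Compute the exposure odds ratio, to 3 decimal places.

From the description: a = 2064, b = 360, c = 632, d = 1204.
OR = (a·d)/(b·c) = (2064 × 1204) / (360 × 632) = 2485056 / 227520 = 10.92236
The odds of colorectal cancer are about 10.92 times as high in the high intake group.

10.922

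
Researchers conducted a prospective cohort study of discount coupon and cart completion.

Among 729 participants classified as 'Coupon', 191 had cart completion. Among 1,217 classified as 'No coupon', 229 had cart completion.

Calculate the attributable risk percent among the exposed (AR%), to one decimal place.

From the description: a = 191, b = 538, c = 229, d = 988.
Risk in exposed = 191/729 = 0.26200; risk in unexposed = 229/1217 = 0.18817.
RR = 0.26200/0.18817 = 1.39239
AR% = (RR − 1)/RR × 100 = (1.39239 − 1)/1.39239 × 100 = 28.1810%

28.2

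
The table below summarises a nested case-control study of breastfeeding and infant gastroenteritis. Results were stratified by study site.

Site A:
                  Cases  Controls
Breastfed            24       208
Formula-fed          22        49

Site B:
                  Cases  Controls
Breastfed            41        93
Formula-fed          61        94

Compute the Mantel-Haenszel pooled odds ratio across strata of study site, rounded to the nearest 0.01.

0.50

OR_MH = Σ(aᵢdᵢ/nᵢ) / Σ(bᵢcᵢ/nᵢ), where nᵢ is the stratum total.
Stratum 1 (Site A): n = 303; a·d/n = 24·49/303 = 3.8812; b·c/n = 208·22/303 = 15.1023
Stratum 2 (Site B): n = 289; a·d/n = 41·94/289 = 13.3356; b·c/n = 93·61/289 = 19.6298
OR_MH = (3.8812 + 13.3356) / (15.1023 + 19.6298) = 17.2168 / 34.7321 = 0.49570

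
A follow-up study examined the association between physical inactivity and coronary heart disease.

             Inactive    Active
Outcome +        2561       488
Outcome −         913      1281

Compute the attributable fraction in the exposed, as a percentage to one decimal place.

62.6

Reading the table with exposure as columns: a = 2561 (Inactive, case), b = 913 (Inactive, non-case), c = 488 (Active, case), d = 1281.
Risk in exposed = 2561/3474 = 0.73719; risk in unexposed = 488/1769 = 0.27586.
RR = 0.73719/0.27586 = 2.67232
AR% = (RR − 1)/RR × 100 = (2.67232 − 1)/2.67232 × 100 = 62.5793%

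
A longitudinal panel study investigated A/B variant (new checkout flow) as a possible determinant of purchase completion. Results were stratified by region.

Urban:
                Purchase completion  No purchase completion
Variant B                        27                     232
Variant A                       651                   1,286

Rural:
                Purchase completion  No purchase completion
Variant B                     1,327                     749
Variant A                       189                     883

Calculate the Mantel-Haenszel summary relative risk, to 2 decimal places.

RR_MH = Σ(aᵢ·n₀ᵢ/nᵢ) / Σ(cᵢ·n₁ᵢ/nᵢ), with n₁ᵢ = aᵢ+bᵢ (exposed), n₀ᵢ = cᵢ+dᵢ (unexposed), nᵢ = n₁ᵢ+n₀ᵢ.
Stratum 1 (Urban): n₁ = 259, n₀ = 1937, n = 2196; a·n₀/n = 27·1937/2196 = 23.8156; c·n₁/n = 651·259/2196 = 76.7801
Stratum 2 (Rural): n₁ = 2076, n₀ = 1072, n = 3148; a·n₀/n = 1327·1072/3148 = 451.8882; c·n₁/n = 189·2076/3148 = 124.6391
RR_MH = (23.8156 + 451.8882) / (76.7801 + 124.6391) = 475.7038 / 201.4192 = 2.36176

2.36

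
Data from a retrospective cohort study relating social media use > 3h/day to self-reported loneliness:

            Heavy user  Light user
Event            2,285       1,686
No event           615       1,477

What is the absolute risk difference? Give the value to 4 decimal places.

Reading the table with exposure as columns: a = 2285 (Heavy user, case), b = 615 (Heavy user, non-case), c = 1686 (Light user, case), d = 1477.
Risk in exposed = 2285/2900 = 0.787931; risk in unexposed = 1686/3163 = 0.533038.
Risk difference = 0.787931 − 0.533038 = 0.254893

0.2549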